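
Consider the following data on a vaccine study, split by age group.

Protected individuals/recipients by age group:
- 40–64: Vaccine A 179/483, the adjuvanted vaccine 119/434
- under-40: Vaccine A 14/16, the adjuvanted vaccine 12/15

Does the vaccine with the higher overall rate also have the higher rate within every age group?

Yes

40–64: Vaccine A 179/483 = 37.1%, the adjuvanted vaccine 119/434 = 27.4% → Vaccine A
Under-40: Vaccine A 14/16 = 87.5%, the adjuvanted vaccine 12/15 = 80.0% → Vaccine A
Overall: Vaccine A 193/499 = 38.7%, the adjuvanted vaccine 131/449 = 29.2% → Vaccine A
Vaccine A wins overall and in every age group — no reversal.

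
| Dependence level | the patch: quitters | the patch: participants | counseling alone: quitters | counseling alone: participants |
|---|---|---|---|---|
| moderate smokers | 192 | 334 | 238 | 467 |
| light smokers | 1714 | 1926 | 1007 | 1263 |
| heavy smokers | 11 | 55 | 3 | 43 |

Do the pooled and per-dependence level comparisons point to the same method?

Moderate smokers: the patch 192/334 = 57.5%, counseling alone 238/467 = 51.0% → the patch
Light smokers: the patch 1714/1926 = 89.0%, counseling alone 1007/1263 = 79.7% → the patch
Heavy smokers: the patch 11/55 = 20.0%, counseling alone 3/43 = 7.0% → the patch
Overall: the patch 1917/2315 = 82.8%, counseling alone 1248/1773 = 70.4% → the patch
The patch wins overall and in every dependence group — no reversal.

Yes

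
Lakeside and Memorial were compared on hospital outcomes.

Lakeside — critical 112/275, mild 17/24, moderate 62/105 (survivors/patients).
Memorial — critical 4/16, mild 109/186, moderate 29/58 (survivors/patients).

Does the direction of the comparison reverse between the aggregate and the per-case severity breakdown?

Critical: Lakeside 112/275 = 40.7%, Memorial 4/16 = 25.0% → Lakeside
Mild: Lakeside 17/24 = 70.8%, Memorial 109/186 = 58.6% → Lakeside
Moderate: Lakeside 62/105 = 59.0%, Memorial 29/58 = 50.0% → Lakeside
Overall: Lakeside 191/404 = 47.3%, Memorial 142/260 = 54.6% → Memorial
Lakeside wins each case group but Memorial wins overall — the comparison reverses. Lakeside's patients skew toward critical, which has a lower base rate.

Yes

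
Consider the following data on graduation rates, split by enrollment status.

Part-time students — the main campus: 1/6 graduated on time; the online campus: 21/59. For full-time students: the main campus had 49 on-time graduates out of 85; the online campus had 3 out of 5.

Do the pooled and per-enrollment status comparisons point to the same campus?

No

Part-time: the main campus 1/6 = 16.7%, the online campus 21/59 = 35.6% → the online campus
Full-time: the main campus 49/85 = 57.6%, the online campus 3/5 = 60.0% → the online campus
Overall: the main campus 50/91 = 54.9%, the online campus 24/64 = 37.5% → the main campus
The online campus wins each enrollment group but the main campus wins overall — the comparison reverses. The online campus's students skew toward part-time, which has a lower base rate.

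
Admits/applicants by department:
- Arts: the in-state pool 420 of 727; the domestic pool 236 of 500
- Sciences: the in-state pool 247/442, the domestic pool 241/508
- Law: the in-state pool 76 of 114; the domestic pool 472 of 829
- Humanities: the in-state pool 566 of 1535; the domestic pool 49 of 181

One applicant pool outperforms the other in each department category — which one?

Arts: the in-state pool 420/727 = 57.8%, the domestic pool 236/500 = 47.2% → the in-state pool
Sciences: the in-state pool 247/442 = 55.9%, the domestic pool 241/508 = 47.4% → the in-state pool
Law: the in-state pool 76/114 = 66.7%, the domestic pool 472/829 = 56.9% → the in-state pool
Humanities: the in-state pool 566/1535 = 36.9%, the domestic pool 49/181 = 27.1% → the in-state pool
The in-state pool has the higher rate in all 4 groups.

the in-state pool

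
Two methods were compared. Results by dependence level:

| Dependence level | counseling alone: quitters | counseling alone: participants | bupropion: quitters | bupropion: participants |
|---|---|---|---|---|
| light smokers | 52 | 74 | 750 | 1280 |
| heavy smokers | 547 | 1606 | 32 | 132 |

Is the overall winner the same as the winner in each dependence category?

Light smokers: counseling alone 52/74 = 70.3%, bupropion 750/1280 = 58.6% → counseling alone
Heavy smokers: counseling alone 547/1606 = 34.1%, bupropion 32/132 = 24.2% → counseling alone
Overall: counseling alone 599/1680 = 35.7%, bupropion 782/1412 = 55.4% → bupropion
Counseling alone wins each dependence group but bupropion wins overall — the comparison reverses. Counseling alone's participants skew toward heavy smokers, which has a lower base rate.

No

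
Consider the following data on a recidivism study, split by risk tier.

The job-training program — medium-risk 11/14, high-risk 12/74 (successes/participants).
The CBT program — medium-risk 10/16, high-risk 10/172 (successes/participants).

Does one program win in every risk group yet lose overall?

Medium-risk: the job-training program 11/14 = 78.6%, the CBT program 10/16 = 62.5% → the job-training program
High-risk: the job-training program 12/74 = 16.2%, the CBT program 10/172 = 5.8% → the job-training program
Overall: the job-training program 23/88 = 26.1%, the CBT program 20/188 = 10.6% → the job-training program
The job-training program wins overall and in every risk group — no reversal.

No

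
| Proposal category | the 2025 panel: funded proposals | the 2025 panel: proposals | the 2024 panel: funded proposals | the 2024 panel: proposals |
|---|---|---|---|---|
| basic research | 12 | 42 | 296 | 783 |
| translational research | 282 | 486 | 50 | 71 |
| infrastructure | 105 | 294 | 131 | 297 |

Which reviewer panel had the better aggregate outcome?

Basic research: the 2025 panel 12/42 = 28.6%, the 2024 panel 296/783 = 37.8% → the 2024 panel
Translational research: the 2025 panel 282/486 = 58.0%, the 2024 panel 50/71 = 70.4% → the 2024 panel
Infrastructure: the 2025 panel 105/294 = 35.7%, the 2024 panel 131/297 = 44.1% → the 2024 panel
Overall: the 2025 panel 399/822 = 48.5%, the 2024 panel 477/1151 = 41.4% → the 2025 panel
(The 2024 panel wins every proposal group but the 2025 panel wins overall — the 2024 panel's proposals skew toward the low-rate basic research group.)

the 2025 panel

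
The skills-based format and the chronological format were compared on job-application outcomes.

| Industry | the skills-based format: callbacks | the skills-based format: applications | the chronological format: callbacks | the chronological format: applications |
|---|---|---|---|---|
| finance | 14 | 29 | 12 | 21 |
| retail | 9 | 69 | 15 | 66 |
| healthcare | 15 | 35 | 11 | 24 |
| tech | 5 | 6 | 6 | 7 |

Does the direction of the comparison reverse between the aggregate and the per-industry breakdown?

Finance: the skills-based format 14/29 = 48.3%, the chronological format 12/21 = 57.1% → the chronological format
Retail: the skills-based format 9/69 = 13.0%, the chronological format 15/66 = 22.7% → the chronological format
Healthcare: the skills-based format 15/35 = 42.9%, the chronological format 11/24 = 45.8% → the chronological format
Tech: the skills-based format 5/6 = 83.3%, the chronological format 6/7 = 85.7% → the chronological format
Overall: the skills-based format 43/139 = 30.9%, the chronological format 44/118 = 37.3% → the chronological format
The chronological format wins overall and in every industry group — no reversal.

No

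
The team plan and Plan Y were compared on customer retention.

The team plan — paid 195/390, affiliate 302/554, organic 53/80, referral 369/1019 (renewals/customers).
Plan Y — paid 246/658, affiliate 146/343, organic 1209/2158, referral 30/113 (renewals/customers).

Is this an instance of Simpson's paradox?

Paid: the team plan 195/390 = 50.0%, Plan Y 246/658 = 37.4% → the team plan
Affiliate: the team plan 302/554 = 54.5%, Plan Y 146/343 = 42.6% → the team plan
Organic: the team plan 53/80 = 66.2%, Plan Y 1209/2158 = 56.0% → the team plan
Referral: the team plan 369/1019 = 36.2%, Plan Y 30/113 = 26.5% → the team plan
Overall: the team plan 919/2043 = 45.0%, Plan Y 1631/3272 = 49.8% → Plan Y
The team plan wins each signup group but Plan Y wins overall — the comparison reverses. The team plan's customers skew toward referral, which has a lower base rate.

Yes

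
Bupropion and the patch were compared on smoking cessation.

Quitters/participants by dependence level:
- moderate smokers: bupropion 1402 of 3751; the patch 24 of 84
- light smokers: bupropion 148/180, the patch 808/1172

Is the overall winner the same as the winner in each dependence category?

Moderate smokers: bupropion 1402/3751 = 37.4%, the patch 24/84 = 28.6% → bupropion
Light smokers: bupropion 148/180 = 82.2%, the patch 808/1172 = 68.9% → bupropion
Overall: bupropion 1550/3931 = 39.4%, the patch 832/1256 = 66.2% → the patch
Bupropion wins each dependence group but the patch wins overall — the comparison reverses. Bupropion's participants skew toward moderate smokers, which has a lower base rate.

No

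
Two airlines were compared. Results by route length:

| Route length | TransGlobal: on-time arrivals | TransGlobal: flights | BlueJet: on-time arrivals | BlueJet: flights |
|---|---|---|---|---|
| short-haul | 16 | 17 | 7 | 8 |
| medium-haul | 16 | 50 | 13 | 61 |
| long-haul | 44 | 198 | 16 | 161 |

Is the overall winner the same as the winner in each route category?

Yes

Short-haul: TransGlobal 16/17 = 94.1%, BlueJet 7/8 = 87.5% → TransGlobal
Medium-haul: TransGlobal 16/50 = 32.0%, BlueJet 13/61 = 21.3% → TransGlobal
Long-haul: TransGlobal 44/198 = 22.2%, BlueJet 16/161 = 9.9% → TransGlobal
Overall: TransGlobal 76/265 = 28.7%, BlueJet 36/230 = 15.7% → TransGlobal
TransGlobal wins overall and in every route group — no reversal.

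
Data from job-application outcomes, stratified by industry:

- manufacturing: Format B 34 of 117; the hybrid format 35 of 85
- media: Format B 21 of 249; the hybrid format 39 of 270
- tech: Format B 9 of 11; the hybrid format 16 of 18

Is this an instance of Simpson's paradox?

No

Manufacturing: Format B 34/117 = 29.1%, the hybrid format 35/85 = 41.2% → the hybrid format
Media: Format B 21/249 = 8.4%, the hybrid format 39/270 = 14.4% → the hybrid format
Tech: Format B 9/11 = 81.8%, the hybrid format 16/18 = 88.9% → the hybrid format
Overall: Format B 64/377 = 17.0%, the hybrid format 90/373 = 24.1% → the hybrid format
The hybrid format wins overall and in every industry group — no reversal.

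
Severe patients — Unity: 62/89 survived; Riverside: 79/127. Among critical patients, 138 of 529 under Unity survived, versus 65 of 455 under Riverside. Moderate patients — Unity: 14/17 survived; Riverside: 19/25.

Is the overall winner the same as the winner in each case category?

Yes

Severe: Unity 62/89 = 69.7%, Riverside 79/127 = 62.2% → Unity
Critical: Unity 138/529 = 26.1%, Riverside 65/455 = 14.3% → Unity
Moderate: Unity 14/17 = 82.4%, Riverside 19/25 = 76.0% → Unity
Overall: Unity 214/635 = 33.7%, Riverside 163/607 = 26.9% → Unity
Unity wins overall and in every case group — no reversal.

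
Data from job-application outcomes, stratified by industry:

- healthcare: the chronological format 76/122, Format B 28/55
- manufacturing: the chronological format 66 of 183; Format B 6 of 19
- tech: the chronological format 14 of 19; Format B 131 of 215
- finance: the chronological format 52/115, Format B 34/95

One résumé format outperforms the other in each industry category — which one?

Healthcare: the chronological format 76/122 = 62.3%, Format B 28/55 = 50.9% → the chronological format
Manufacturing: the chronological format 66/183 = 36.1%, Format B 6/19 = 31.6% → the chronological format
Tech: the chronological format 14/19 = 73.7%, Format B 131/215 = 60.9% → the chronological format
Finance: the chronological format 52/115 = 45.2%, Format B 34/95 = 35.8% → the chronological format
The chronological format has the higher rate in all 4 groups.

the chronological format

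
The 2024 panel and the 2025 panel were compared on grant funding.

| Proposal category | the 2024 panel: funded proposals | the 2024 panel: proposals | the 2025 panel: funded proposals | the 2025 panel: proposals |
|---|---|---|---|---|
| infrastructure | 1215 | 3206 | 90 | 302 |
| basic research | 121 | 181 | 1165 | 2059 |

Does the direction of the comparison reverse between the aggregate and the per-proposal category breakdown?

Yes

Infrastructure: the 2024 panel 1215/3206 = 37.9%, the 2025 panel 90/302 = 29.8% → the 2024 panel
Basic research: the 2024 panel 121/181 = 66.9%, the 2025 panel 1165/2059 = 56.6% → the 2024 panel
Overall: the 2024 panel 1336/3387 = 39.4%, the 2025 panel 1255/2361 = 53.2% → the 2025 panel
The 2024 panel wins each proposal group but the 2025 panel wins overall — the comparison reverses. The 2024 panel's proposals skew toward infrastructure, which has a lower base rate.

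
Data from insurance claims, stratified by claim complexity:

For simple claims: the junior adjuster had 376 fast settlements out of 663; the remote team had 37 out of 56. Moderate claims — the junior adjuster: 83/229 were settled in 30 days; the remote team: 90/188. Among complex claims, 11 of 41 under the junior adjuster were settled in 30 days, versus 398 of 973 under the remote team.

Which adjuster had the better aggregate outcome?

the junior adjuster

Simple: the junior adjuster 376/663 = 56.7%, the remote team 37/56 = 66.1% → the remote team
Moderate: the junior adjuster 83/229 = 36.2%, the remote team 90/188 = 47.9% → the remote team
Complex: the junior adjuster 11/41 = 26.8%, the remote team 398/973 = 40.9% → the remote team
Overall: the junior adjuster 470/933 = 50.4%, the remote team 525/1217 = 43.1% → the junior adjuster
(The remote team wins every claim group but the junior adjuster wins overall — the remote team's claims skew toward the low-rate complex group.)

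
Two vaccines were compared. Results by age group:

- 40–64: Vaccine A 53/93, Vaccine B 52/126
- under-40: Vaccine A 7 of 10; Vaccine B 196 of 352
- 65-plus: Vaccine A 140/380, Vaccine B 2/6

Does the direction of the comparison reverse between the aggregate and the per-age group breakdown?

40–64: Vaccine A 53/93 = 57.0%, Vaccine B 52/126 = 41.3% → Vaccine A
Under-40: Vaccine A 7/10 = 70.0%, Vaccine B 196/352 = 55.7% → Vaccine A
65-plus: Vaccine A 140/380 = 36.8%, Vaccine B 2/6 = 33.3% → Vaccine A
Overall: Vaccine A 200/483 = 41.4%, Vaccine B 250/484 = 51.7% → Vaccine B
Vaccine A wins each age group but Vaccine B wins overall — the comparison reverses. Vaccine A's recipients skew toward 65-plus, which has a lower base rate.

Yes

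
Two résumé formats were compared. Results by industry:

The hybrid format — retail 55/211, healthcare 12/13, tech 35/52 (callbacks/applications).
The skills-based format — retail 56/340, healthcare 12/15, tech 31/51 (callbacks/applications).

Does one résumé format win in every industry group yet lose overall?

No

Retail: the hybrid format 55/211 = 26.1%, the skills-based format 56/340 = 16.5% → the hybrid format
Healthcare: the hybrid format 12/13 = 92.3%, the skills-based format 12/15 = 80.0% → the hybrid format
Tech: the hybrid format 35/52 = 67.3%, the skills-based format 31/51 = 60.8% → the hybrid format
Overall: the hybrid format 102/276 = 37.0%, the skills-based format 99/406 = 24.4% → the hybrid format
The hybrid format wins overall and in every industry group — no reversal.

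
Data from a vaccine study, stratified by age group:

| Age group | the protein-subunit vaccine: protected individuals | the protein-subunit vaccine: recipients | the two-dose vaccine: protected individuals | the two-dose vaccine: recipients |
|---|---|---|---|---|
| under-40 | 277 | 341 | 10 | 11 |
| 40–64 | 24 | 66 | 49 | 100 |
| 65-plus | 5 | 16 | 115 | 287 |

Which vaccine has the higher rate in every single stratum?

the two-dose vaccine

Under-40: the protein-subunit vaccine 277/341 = 81.2%, the two-dose vaccine 10/11 = 90.9% → the two-dose vaccine
40–64: the protein-subunit vaccine 24/66 = 36.4%, the two-dose vaccine 49/100 = 49.0% → the two-dose vaccine
65-plus: the protein-subunit vaccine 5/16 = 31.2%, the two-dose vaccine 115/287 = 40.1% → the two-dose vaccine
The two-dose vaccine has the higher rate in all 3 groups.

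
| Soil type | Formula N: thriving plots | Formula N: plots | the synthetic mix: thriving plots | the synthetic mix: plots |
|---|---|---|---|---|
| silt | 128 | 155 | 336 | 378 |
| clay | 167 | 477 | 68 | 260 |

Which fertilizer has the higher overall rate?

the synthetic mix

Silt: Formula N 128/155 = 82.6%, the synthetic mix 336/378 = 88.9% → the synthetic mix
Clay: Formula N 167/477 = 35.0%, the synthetic mix 68/260 = 26.2% → Formula N
Overall: Formula N 295/632 = 46.7%, the synthetic mix 404/638 = 63.3% → the synthetic mix
(Neither sweeps every soil group, but the synthetic mix has the higher pooled rate.)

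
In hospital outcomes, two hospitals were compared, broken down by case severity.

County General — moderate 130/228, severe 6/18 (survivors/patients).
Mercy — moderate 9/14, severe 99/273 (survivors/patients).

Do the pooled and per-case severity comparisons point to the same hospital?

No

Moderate: County General 130/228 = 57.0%, Mercy 9/14 = 64.3% → Mercy
Severe: County General 6/18 = 33.3%, Mercy 99/273 = 36.3% → Mercy
Overall: County General 136/246 = 55.3%, Mercy 108/287 = 37.6% → County General
Mercy wins each case group but County General wins overall — the comparison reverses. Mercy's patients skew toward severe, which has a lower base rate.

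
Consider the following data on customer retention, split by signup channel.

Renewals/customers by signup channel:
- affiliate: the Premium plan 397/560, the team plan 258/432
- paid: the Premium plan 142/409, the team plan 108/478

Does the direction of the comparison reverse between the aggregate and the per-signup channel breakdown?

Affiliate: the Premium plan 397/560 = 70.9%, the team plan 258/432 = 59.7% → the Premium plan
Paid: the Premium plan 142/409 = 34.7%, the team plan 108/478 = 22.6% → the Premium plan
Overall: the Premium plan 539/969 = 55.6%, the team plan 366/910 = 40.2% → the Premium plan
The Premium plan wins overall and in every signup group — no reversal.

No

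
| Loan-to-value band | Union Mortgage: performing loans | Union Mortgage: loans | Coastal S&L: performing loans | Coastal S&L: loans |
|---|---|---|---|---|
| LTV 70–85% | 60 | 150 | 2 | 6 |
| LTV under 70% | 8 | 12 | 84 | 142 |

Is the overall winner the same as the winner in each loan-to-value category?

No

LTV 70–85%: Union Mortgage 60/150 = 40.0%, Coastal S&L 2/6 = 33.3% → Union Mortgage
LTV under 70%: Union Mortgage 8/12 = 66.7%, Coastal S&L 84/142 = 59.2% → Union Mortgage
Overall: Union Mortgage 68/162 = 42.0%, Coastal S&L 86/148 = 58.1% → Coastal S&L
Union Mortgage wins each loan-to-value group but Coastal S&L wins overall — the comparison reverses. Union Mortgage's loans skew toward LTV 70–85%, which has a lower base rate.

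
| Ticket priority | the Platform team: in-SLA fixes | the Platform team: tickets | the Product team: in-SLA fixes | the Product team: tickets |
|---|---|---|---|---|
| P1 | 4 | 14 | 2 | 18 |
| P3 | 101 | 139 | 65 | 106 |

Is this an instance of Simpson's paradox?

P1: the Platform team 4/14 = 28.6%, the Product team 2/18 = 11.1% → the Platform team
P3: the Platform team 101/139 = 72.7%, the Product team 65/106 = 61.3% → the Platform team
Overall: the Platform team 105/153 = 68.6%, the Product team 67/124 = 54.0% → the Platform team
The Platform team wins overall and in every ticket group — no reversal.

No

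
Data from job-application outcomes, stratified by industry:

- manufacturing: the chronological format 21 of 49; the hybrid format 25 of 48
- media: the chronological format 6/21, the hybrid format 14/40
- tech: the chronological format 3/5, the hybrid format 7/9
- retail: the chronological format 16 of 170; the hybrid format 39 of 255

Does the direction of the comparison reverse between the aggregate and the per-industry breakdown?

No

Manufacturing: the chronological format 21/49 = 42.9%, the hybrid format 25/48 = 52.1% → the hybrid format
Media: the chronological format 6/21 = 28.6%, the hybrid format 14/40 = 35.0% → the hybrid format
Tech: the chronological format 3/5 = 60.0%, the hybrid format 7/9 = 77.8% → the hybrid format
Retail: the chronological format 16/170 = 9.4%, the hybrid format 39/255 = 15.3% → the hybrid format
Overall: the chronological format 46/245 = 18.8%, the hybrid format 85/352 = 24.1% → the hybrid format
The hybrid format wins overall and in every industry group — no reversal.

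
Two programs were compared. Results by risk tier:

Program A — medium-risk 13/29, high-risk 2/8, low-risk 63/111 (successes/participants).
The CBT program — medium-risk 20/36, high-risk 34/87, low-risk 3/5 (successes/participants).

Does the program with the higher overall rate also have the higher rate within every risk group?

Medium-risk: Program A 13/29 = 44.8%, the CBT program 20/36 = 55.6% → the CBT program
High-risk: Program A 2/8 = 25.0%, the CBT program 34/87 = 39.1% → the CBT program
Low-risk: Program A 63/111 = 56.8%, the CBT program 3/5 = 60.0% → the CBT program
Overall: Program A 78/148 = 52.7%, the CBT program 57/128 = 44.5% → Program A
The CBT program wins each risk group but Program A wins overall — the comparison reverses. The CBT program's participants skew toward high-risk, which has a lower base rate.

No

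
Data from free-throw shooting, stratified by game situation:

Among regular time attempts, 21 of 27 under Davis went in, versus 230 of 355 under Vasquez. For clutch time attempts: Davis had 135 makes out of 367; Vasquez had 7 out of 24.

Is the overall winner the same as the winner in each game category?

Regular time: Davis 21/27 = 77.8%, Vasquez 230/355 = 64.8% → Davis
Clutch time: Davis 135/367 = 36.8%, Vasquez 7/24 = 29.2% → Davis
Overall: Davis 156/394 = 39.6%, Vasquez 237/379 = 62.5% → Vasquez
Davis wins each game group but Vasquez wins overall — the comparison reverses. Davis's attempts skew toward clutch time, which has a lower base rate.

No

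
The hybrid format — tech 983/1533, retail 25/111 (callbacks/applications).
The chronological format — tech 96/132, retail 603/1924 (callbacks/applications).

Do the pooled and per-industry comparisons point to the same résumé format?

Tech: the hybrid format 983/1533 = 64.1%, the chronological format 96/132 = 72.7% → the chronological format
Retail: the hybrid format 25/111 = 22.5%, the chronological format 603/1924 = 31.3% → the chronological format
Overall: the hybrid format 1008/1644 = 61.3%, the chronological format 699/2056 = 34.0% → the hybrid format
The chronological format wins each industry group but the hybrid format wins overall — the comparison reverses. The chronological format's applications skew toward retail, which has a lower base rate.

No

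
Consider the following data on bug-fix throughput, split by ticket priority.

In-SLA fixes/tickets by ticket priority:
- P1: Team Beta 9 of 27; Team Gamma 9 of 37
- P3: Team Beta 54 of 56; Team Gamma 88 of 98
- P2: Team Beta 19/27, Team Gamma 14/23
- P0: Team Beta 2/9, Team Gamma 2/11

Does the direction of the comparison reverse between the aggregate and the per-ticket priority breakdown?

P1: Team Beta 9/27 = 33.3%, Team Gamma 9/37 = 24.3% → Team Beta
P3: Team Beta 54/56 = 96.4%, Team Gamma 88/98 = 89.8% → Team Beta
P2: Team Beta 19/27 = 70.4%, Team Gamma 14/23 = 60.9% → Team Beta
P0: Team Beta 2/9 = 22.2%, Team Gamma 2/11 = 18.2% → Team Beta
Overall: Team Beta 84/119 = 70.6%, Team Gamma 113/169 = 66.9% → Team Beta
Team Beta wins overall and in every ticket group — no reversal.

No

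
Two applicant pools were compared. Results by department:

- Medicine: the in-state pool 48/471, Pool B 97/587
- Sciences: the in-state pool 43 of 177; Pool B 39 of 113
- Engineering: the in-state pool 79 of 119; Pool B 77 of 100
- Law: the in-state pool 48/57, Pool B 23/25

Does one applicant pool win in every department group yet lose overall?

No

Medicine: the in-state pool 48/471 = 10.2%, Pool B 97/587 = 16.5% → Pool B
Sciences: the in-state pool 43/177 = 24.3%, Pool B 39/113 = 34.5% → Pool B
Engineering: the in-state pool 79/119 = 66.4%, Pool B 77/100 = 77.0% → Pool B
Law: the in-state pool 48/57 = 84.2%, Pool B 23/25 = 92.0% → Pool B
Overall: the in-state pool 218/824 = 26.5%, Pool B 236/825 = 28.6% → Pool B
Pool B wins overall and in every department group — no reversal.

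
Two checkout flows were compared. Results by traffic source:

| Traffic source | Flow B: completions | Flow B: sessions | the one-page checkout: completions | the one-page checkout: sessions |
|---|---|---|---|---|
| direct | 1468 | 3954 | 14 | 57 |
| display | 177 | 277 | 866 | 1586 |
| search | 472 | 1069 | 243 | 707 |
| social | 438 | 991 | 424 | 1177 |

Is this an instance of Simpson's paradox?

Direct: Flow B 1468/3954 = 37.1%, the one-page checkout 14/57 = 24.6% → Flow B
Display: Flow B 177/277 = 63.9%, the one-page checkout 866/1586 = 54.6% → Flow B
Search: Flow B 472/1069 = 44.2%, the one-page checkout 243/707 = 34.4% → Flow B
Social: Flow B 438/991 = 44.2%, the one-page checkout 424/1177 = 36.0% → Flow B
Overall: Flow B 2555/6291 = 40.6%, the one-page checkout 1547/3527 = 43.9% → the one-page checkout
Flow B wins each traffic group but the one-page checkout wins overall — the comparison reverses. Flow B's sessions skew toward direct, which has a lower base rate.

Yes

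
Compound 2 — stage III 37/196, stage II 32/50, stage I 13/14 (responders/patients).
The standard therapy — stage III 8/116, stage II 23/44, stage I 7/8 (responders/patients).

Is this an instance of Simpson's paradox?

No

Stage III: Compound 2 37/196 = 18.9%, the standard therapy 8/116 = 6.9% → Compound 2
Stage II: Compound 2 32/50 = 64.0%, the standard therapy 23/44 = 52.3% → Compound 2
Stage I: Compound 2 13/14 = 92.9%, the standard therapy 7/8 = 87.5% → Compound 2
Overall: Compound 2 82/260 = 31.5%, the standard therapy 38/168 = 22.6% → Compound 2
Compound 2 wins overall and in every disease group — no reversal.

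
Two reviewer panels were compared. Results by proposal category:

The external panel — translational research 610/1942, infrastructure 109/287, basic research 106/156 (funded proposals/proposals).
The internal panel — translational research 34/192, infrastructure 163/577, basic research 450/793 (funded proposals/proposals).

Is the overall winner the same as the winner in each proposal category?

Translational research: the external panel 610/1942 = 31.4%, the internal panel 34/192 = 17.7% → the external panel
Infrastructure: the external panel 109/287 = 38.0%, the internal panel 163/577 = 28.2% → the external panel
Basic research: the external panel 106/156 = 67.9%, the internal panel 450/793 = 56.7% → the external panel
Overall: the external panel 825/2385 = 34.6%, the internal panel 647/1562 = 41.4% → the internal panel
The external panel wins each proposal group but the internal panel wins overall — the comparison reverses. The external panel's proposals skew toward translational research, which has a lower base rate.

No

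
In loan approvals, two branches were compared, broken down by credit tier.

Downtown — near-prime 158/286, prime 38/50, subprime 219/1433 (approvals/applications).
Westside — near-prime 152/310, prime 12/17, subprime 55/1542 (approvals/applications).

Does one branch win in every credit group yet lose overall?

Near-prime: Downtown 158/286 = 55.2%, Westside 152/310 = 49.0% → Downtown
Prime: Downtown 38/50 = 76.0%, Westside 12/17 = 70.6% → Downtown
Subprime: Downtown 219/1433 = 15.3%, Westside 55/1542 = 3.6% → Downtown
Overall: Downtown 415/1769 = 23.5%, Westside 219/1869 = 11.7% → Downtown
Downtown wins overall and in every credit group — no reversal.

No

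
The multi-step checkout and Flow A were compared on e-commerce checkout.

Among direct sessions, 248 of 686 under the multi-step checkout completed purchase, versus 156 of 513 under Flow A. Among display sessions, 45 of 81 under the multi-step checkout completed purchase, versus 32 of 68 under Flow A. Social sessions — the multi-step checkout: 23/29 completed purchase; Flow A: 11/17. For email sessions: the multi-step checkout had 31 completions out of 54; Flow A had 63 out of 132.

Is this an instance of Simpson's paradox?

No

Direct: the multi-step checkout 248/686 = 36.2%, Flow A 156/513 = 30.4% → the multi-step checkout
Display: the multi-step checkout 45/81 = 55.6%, Flow A 32/68 = 47.1% → the multi-step checkout
Social: the multi-step checkout 23/29 = 79.3%, Flow A 11/17 = 64.7% → the multi-step checkout
Email: the multi-step checkout 31/54 = 57.4%, Flow A 63/132 = 47.7% → the multi-step checkout
Overall: the multi-step checkout 347/850 = 40.8%, Flow A 262/730 = 35.9% → the multi-step checkout
The multi-step checkout wins overall and in every traffic group — no reversal.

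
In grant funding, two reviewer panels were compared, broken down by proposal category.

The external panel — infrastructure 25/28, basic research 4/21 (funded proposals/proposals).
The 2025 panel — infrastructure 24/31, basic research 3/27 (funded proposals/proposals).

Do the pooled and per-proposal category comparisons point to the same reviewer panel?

Infrastructure: the external panel 25/28 = 89.3%, the 2025 panel 24/31 = 77.4% → the external panel
Basic research: the external panel 4/21 = 19.0%, the 2025 panel 3/27 = 11.1% → the external panel
Overall: the external panel 29/49 = 59.2%, the 2025 panel 27/58 = 46.6% → the external panel
The external panel wins overall and in every proposal group — no reversal.

Yes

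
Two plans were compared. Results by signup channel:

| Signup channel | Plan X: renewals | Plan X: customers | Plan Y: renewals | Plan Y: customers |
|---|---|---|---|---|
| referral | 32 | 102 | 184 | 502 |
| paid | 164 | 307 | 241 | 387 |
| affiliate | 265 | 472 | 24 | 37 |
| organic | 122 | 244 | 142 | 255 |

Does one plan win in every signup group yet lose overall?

Yes

Referral: Plan X 32/102 = 31.4%, Plan Y 184/502 = 36.7% → Plan Y
Paid: Plan X 164/307 = 53.4%, Plan Y 241/387 = 62.3% → Plan Y
Affiliate: Plan X 265/472 = 56.1%, Plan Y 24/37 = 64.9% → Plan Y
Organic: Plan X 122/244 = 50.0%, Plan Y 142/255 = 55.7% → Plan Y
Overall: Plan X 583/1125 = 51.8%, Plan Y 591/1181 = 50.0% → Plan X
Plan Y wins each signup group but Plan X wins overall — the comparison reverses. Plan Y's customers skew toward referral, which has a lower base rate.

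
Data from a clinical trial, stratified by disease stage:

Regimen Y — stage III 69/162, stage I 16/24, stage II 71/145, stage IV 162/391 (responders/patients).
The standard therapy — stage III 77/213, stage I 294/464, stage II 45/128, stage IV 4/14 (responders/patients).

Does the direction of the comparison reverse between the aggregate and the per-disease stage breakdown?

Stage III: Regimen Y 69/162 = 42.6%, the standard therapy 77/213 = 36.2% → Regimen Y
Stage I: Regimen Y 16/24 = 66.7%, the standard therapy 294/464 = 63.4% → Regimen Y
Stage II: Regimen Y 71/145 = 49.0%, the standard therapy 45/128 = 35.2% → Regimen Y
Stage IV: Regimen Y 162/391 = 41.4%, the standard therapy 4/14 = 28.6% → Regimen Y
Overall: Regimen Y 318/722 = 44.0%, the standard therapy 420/819 = 51.3% → the standard therapy
Regimen Y wins each disease group but the standard therapy wins overall — the comparison reverses. Regimen Y's patients skew toward stage IV, which has a lower base rate.

Yes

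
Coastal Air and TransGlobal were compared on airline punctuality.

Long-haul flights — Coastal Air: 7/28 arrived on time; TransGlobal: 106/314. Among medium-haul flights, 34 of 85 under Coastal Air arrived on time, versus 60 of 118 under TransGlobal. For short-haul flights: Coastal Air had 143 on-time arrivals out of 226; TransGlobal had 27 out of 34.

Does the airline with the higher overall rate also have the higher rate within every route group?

Long-haul: Coastal Air 7/28 = 25.0%, TransGlobal 106/314 = 33.8% → TransGlobal
Medium-haul: Coastal Air 34/85 = 40.0%, TransGlobal 60/118 = 50.8% → TransGlobal
Short-haul: Coastal Air 143/226 = 63.3%, TransGlobal 27/34 = 79.4% → TransGlobal
Overall: Coastal Air 184/339 = 54.3%, TransGlobal 193/466 = 41.4% → Coastal Air
TransGlobal wins each route group but Coastal Air wins overall — the comparison reverses. TransGlobal's flights skew toward long-haul, which has a lower base rate.

No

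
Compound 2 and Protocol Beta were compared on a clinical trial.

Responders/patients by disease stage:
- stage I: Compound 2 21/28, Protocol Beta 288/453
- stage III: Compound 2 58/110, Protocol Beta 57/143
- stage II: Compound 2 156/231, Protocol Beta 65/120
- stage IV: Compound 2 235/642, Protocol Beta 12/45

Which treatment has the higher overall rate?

Protocol Beta

Stage I: Compound 2 21/28 = 75.0%, Protocol Beta 288/453 = 63.6% → Compound 2
Stage III: Compound 2 58/110 = 52.7%, Protocol Beta 57/143 = 39.9% → Compound 2
Stage II: Compound 2 156/231 = 67.5%, Protocol Beta 65/120 = 54.2% → Compound 2
Stage IV: Compound 2 235/642 = 36.6%, Protocol Beta 12/45 = 26.7% → Compound 2
Overall: Compound 2 470/1011 = 46.5%, Protocol Beta 422/761 = 55.5% → Protocol Beta
(Compound 2 wins every disease group but Protocol Beta wins overall — Compound 2's patients skew toward the low-rate stage IV group.)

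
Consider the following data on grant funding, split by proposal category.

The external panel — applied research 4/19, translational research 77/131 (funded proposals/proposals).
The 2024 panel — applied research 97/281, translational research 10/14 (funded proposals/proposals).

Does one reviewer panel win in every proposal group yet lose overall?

Yes

Applied research: the external panel 4/19 = 21.1%, the 2024 panel 97/281 = 34.5% → the 2024 panel
Translational research: the external panel 77/131 = 58.8%, the 2024 panel 10/14 = 71.4% → the 2024 panel
Overall: the external panel 81/150 = 54.0%, the 2024 panel 107/295 = 36.3% → the external panel
The 2024 panel wins each proposal group but the external panel wins overall — the comparison reverses. The 2024 panel's proposals skew toward applied research, which has a lower base rate.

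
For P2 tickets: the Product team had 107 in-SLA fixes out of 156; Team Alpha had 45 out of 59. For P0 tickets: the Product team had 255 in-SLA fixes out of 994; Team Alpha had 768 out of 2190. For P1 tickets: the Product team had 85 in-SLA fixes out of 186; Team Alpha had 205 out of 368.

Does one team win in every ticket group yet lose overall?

P2: the Product team 107/156 = 68.6%, Team Alpha 45/59 = 76.3% → Team Alpha
P0: the Product team 255/994 = 25.7%, Team Alpha 768/2190 = 35.1% → Team Alpha
P1: the Product team 85/186 = 45.7%, Team Alpha 205/368 = 55.7% → Team Alpha
Overall: the Product team 447/1336 = 33.5%, Team Alpha 1018/2617 = 38.9% → Team Alpha
Team Alpha wins overall and in every ticket group — no reversal.

No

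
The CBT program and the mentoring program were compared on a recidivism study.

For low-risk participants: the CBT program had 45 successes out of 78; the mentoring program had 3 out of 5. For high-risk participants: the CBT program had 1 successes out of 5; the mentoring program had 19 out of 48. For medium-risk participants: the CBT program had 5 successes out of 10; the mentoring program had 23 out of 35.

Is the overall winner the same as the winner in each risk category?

Low-risk: the CBT program 45/78 = 57.7%, the mentoring program 3/5 = 60.0% → the mentoring program
High-risk: the CBT program 1/5 = 20.0%, the mentoring program 19/48 = 39.6% → the mentoring program
Medium-risk: the CBT program 5/10 = 50.0%, the mentoring program 23/35 = 65.7% → the mentoring program
Overall: the CBT program 51/93 = 54.8%, the mentoring program 45/88 = 51.1% → the CBT program
The mentoring program wins each risk group but the CBT program wins overall — the comparison reverses. The mentoring program's participants skew toward high-risk, which has a lower base rate.

No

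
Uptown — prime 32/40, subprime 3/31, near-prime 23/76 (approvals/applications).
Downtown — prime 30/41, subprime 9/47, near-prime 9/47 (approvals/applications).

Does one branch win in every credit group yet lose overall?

No

Prime: Uptown 32/40 = 80.0%, Downtown 30/41 = 73.2% → Uptown
Subprime: Uptown 3/31 = 9.7%, Downtown 9/47 = 19.1% → Downtown
Near-prime: Uptown 23/76 = 30.3%, Downtown 9/47 = 19.1% → Uptown
Overall: Uptown 58/147 = 39.5%, Downtown 48/135 = 35.6% → Uptown
Neither sweeps: Uptown wins 2 of 3 groups, Downtown wins 1. Uptown wins overall but not every group — no Simpson reversal.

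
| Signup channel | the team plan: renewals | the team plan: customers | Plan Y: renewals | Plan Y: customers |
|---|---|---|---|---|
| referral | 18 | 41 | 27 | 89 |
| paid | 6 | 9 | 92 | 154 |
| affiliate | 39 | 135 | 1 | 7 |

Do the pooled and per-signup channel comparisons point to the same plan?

Referral: the team plan 18/41 = 43.9%, Plan Y 27/89 = 30.3% → the team plan
Paid: the team plan 6/9 = 66.7%, Plan Y 92/154 = 59.7% → the team plan
Affiliate: the team plan 39/135 = 28.9%, Plan Y 1/7 = 14.3% → the team plan
Overall: the team plan 63/185 = 34.1%, Plan Y 120/250 = 48.0% → Plan Y
The team plan wins each signup group but Plan Y wins overall — the comparison reverses. The team plan's customers skew toward affiliate, which has a lower base rate.

No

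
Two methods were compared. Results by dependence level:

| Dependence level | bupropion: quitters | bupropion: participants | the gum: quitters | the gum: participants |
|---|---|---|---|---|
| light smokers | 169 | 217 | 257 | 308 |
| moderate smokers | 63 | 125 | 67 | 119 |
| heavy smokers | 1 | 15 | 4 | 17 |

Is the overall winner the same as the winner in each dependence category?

Light smokers: bupropion 169/217 = 77.9%, the gum 257/308 = 83.4% → the gum
Moderate smokers: bupropion 63/125 = 50.4%, the gum 67/119 = 56.3% → the gum
Heavy smokers: bupropion 1/15 = 6.7%, the gum 4/17 = 23.5% → the gum
Overall: bupropion 233/357 = 65.3%, the gum 328/444 = 73.9% → the gum
The gum wins overall and in every dependence group — no reversal.

Yes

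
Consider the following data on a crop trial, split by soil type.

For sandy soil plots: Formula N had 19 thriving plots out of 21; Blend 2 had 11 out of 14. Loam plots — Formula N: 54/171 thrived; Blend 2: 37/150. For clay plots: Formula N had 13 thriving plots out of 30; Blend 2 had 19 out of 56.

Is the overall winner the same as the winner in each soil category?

Yes

Sandy soil: Formula N 19/21 = 90.5%, Blend 2 11/14 = 78.6% → Formula N
Loam: Formula N 54/171 = 31.6%, Blend 2 37/150 = 24.7% → Formula N
Clay: Formula N 13/30 = 43.3%, Blend 2 19/56 = 33.9% → Formula N
Overall: Formula N 86/222 = 38.7%, Blend 2 67/220 = 30.5% → Formula N
Formula N wins overall and in every soil group — no reversal.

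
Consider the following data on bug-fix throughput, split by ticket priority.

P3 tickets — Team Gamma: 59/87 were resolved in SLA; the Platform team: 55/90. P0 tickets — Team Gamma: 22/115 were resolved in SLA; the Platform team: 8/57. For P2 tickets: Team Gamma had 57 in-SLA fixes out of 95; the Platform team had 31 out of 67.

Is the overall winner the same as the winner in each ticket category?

P3: Team Gamma 59/87 = 67.8%, the Platform team 55/90 = 61.1% → Team Gamma
P0: Team Gamma 22/115 = 19.1%, the Platform team 8/57 = 14.0% → Team Gamma
P2: Team Gamma 57/95 = 60.0%, the Platform team 31/67 = 46.3% → Team Gamma
Overall: Team Gamma 138/297 = 46.5%, the Platform team 94/214 = 43.9% → Team Gamma
Team Gamma wins overall and in every ticket group — no reversal.

Yes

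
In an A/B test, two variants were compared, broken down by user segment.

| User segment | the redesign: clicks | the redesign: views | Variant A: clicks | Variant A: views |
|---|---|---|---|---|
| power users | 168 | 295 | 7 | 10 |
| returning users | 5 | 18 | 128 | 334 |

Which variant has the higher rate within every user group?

Variant A

Power users: the redesign 168/295 = 56.9%, Variant A 7/10 = 70.0% → Variant A
Returning users: the redesign 5/18 = 27.8%, Variant A 128/334 = 38.3% → Variant A
Variant A has the higher rate in both groups.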